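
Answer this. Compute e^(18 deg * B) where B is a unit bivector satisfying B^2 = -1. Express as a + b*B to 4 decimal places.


For a unit bivector B with B^2 = -1, the exponential series gives
e^(theta*B) = cos(theta) + sin(theta)*B (the GA analogue of Euler's formula).
theta = 18 degrees = 0.314159 rad
cos(18 deg) = 0.9511
sin(18 deg) = 0.3090
exp(theta*B) = 0.9511 + 0.3090*B


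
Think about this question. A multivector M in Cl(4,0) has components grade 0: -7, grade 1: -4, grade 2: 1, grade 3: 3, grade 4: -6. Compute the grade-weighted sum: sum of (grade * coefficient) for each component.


Grade-weighted sum = sum of grade_k * coefficient_k
0*(-7) = 0
1*(-4) = -4
2*1 = 2
3*3 = 9
4*(-6) = -24
Total = 0 + (-4) + 2 + 9 + (-24) = -17


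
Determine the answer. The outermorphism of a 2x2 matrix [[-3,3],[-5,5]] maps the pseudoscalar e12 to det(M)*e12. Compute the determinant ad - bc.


The outermorphism of a linear map f sends e1^e2 to f(e1)^f(e2).
f(e1) = -3*e1 - 5*e2
f(e2) = 3*e1 + 5*e2
f(e1) ^ f(e2) = (-3*e1 - 5*e2) ^ (3*e1 + 5*e2)
= (-3)*5*e12 + (-5)*3*e21
= (-15 - (-15))*e12
= 0*e12
Coefficient = 0


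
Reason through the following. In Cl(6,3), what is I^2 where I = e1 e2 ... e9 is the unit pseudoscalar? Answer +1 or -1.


The pseudoscalar I = e1...e_n (product of all n generators) of Cl(p,q) satisfies I^2 = (-1)^(q + n(n-1)/2).
p = 6, q = 3, n = p + q = 9
n(n-1)/2 = 9 * 8 / 2 = 36
Exponent = q + n(n-1)/2 = 3 + 36 = 39
I^2 = (-1)^39 = -1


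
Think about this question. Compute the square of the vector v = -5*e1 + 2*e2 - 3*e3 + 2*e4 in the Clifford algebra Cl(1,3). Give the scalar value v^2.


v^2 = sum of c_i^2 * e_i^2
Positive signature terms (e_i^2 = +1): (-5)^2 = 25
Negative signature terms (e_j^2 = -1): 2^2 + (-3)^2 + 2^2 = 17
v^2 = 25 - 17 = 8


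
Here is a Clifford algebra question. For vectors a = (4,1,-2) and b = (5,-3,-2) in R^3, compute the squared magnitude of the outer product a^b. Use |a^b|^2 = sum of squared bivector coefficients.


a wedge b = (a1*b2 - a2*b1)*e12 + (a1*b3 - a3*b1)*e13 + (a2*b3 - a3*b2)*e23
e12 coeff: 4*(-3) - 1*5 = -12 - 5 = -17
e13 coeff: 4*(-2) - (-2)*5 = -8 - (-10) = 2
e23 coeff: 1*(-2) - (-2)*(-3) = -2 - 6 = -8
|a wedge b|^2 = (-17)^2 + 2^2 + (-8)^2
= 289 + 4 + 64
= 357


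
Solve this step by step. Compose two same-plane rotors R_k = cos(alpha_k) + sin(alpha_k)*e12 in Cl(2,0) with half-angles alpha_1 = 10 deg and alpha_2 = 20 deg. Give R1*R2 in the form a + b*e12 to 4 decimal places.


Same-plane rotors commute and their half-angles add:
R1*R2 = cos(a1 + a2) + sin(a1 + a2)*e12.
a1 + a2 = 10 + 20 = 30 deg
cos(30 deg) = 0.8660
sin(30 deg) = 0.5000
R1*R2 = 0.8660 + 0.5000*e12


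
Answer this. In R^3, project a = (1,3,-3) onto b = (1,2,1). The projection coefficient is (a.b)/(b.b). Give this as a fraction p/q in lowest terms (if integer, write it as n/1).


Projection coefficient = (a . b) / (b . b)
a . b = 1*1 + 3*2 + (-3)*1
= 1 + 6 + (-3) = 4
b . b = 1^2 + 2^2 + 1^2
= 1 + 4 + 1 = 6
Coefficient = 4/6
In lowest terms: 2/3


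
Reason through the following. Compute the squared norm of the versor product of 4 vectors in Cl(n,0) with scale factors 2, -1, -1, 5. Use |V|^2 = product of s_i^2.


Each vector v_i has |v_i|^2 = s_i^2
Squared scales: 2^2 = 4, (-1)^2 = 1, (-1)^2 = 1, 5^2 = 25
|V|^2 = 4 * 1 * 1 * 25
= 100


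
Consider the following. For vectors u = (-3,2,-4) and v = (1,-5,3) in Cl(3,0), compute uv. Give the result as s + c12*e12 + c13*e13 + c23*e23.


In Cl(3,0): e_i^2 = 1, e_ie_j = -e_je_i for i != j.
Scalar part = u . v = (-3)*1 + 2*(-5) + (-4)*3
= -3 + (-10) + (-12) = -25
e12 coeff = (-3)*(-5) - 2*1 = 15 - 2 = 13
e13 coeff = (-3)*3 - (-4)*1 = -9 - (-4) = -5
e23 coeff = 2*3 - (-4)*(-5) = 6 - 20 = -14
uv = -25 + 13*e12 - 5*e13 - 14*e23


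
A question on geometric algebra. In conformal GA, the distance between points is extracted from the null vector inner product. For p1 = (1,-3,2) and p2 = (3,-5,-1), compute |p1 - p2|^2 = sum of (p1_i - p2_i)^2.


p1 - p2 = (-2, 2, 3)
|p1 - p2|^2 = (-2)^2 + 2^2 + 3^2
= 4 + 4 + 9
= 17


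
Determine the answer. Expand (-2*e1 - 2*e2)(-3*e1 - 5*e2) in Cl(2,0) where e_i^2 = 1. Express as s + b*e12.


Expand: (-2*e1 - 2*e2)(-3*e1 - 5*e2)
= (-2)*(-3)*e1e1 + (-2)*(-5)*e1e2 + (-2)*(-3)*e2e1 + (-2)*(-5)*e2e2
Using e1^2 = e2^2 = 1, e2e1 = -e1e2:
Scalar part s = (-2)*(-3) + (-2)*(-5) = 6 + 10 = 16
Bivector part b = (-2)*(-5) - (-2)*(-3) = 10 - 6 = 4
uv = 16 + 4*e12


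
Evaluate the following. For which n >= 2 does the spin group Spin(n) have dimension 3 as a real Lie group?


dim Spin(n) = dim so(n) = n(n-1)/2.
Solve n(n-1)/2 = 3, i.e. n^2 - n - 6 = 0.
Discriminant = 1 + 8*3 = 25
n = (1 + sqrt(25))/2 = (1 + 5)/2 = 3


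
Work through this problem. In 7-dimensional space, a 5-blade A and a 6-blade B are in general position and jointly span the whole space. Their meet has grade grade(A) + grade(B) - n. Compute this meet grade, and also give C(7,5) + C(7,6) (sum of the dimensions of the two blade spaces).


Meet grade = grade(A) + grade(B) - n
= 5 + 6 - 7 = 4
C(7,5) = 21
C(7,6) = 7
dim_A + dim_B = 21 + 7 = 28


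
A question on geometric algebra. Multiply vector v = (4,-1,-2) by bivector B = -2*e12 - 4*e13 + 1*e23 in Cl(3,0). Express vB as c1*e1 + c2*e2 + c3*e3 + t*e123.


vB has grade-1 (vector) and grade-3 (trivector) parts: vB = (v _| B) + (v ^ B).
Vector part <vB>_1:
  e1: -v2*b12 - v3*b13 = -(-1)*(-2) - (-2)*(-4) = -10
  e2: v1*b12 - v3*b23 = (4)*(-2) - (-2)*(1) = -6
  e3: v1*b13 + v2*b23 = (4)*(-4) + (-1)*(1) = -17
Trivector part <vB>_3:
  e123: v1*b23 - v2*b13 + v3*b12 = (4)*(1) - (-1)*(-4) + (-2)*(-2) = 4
vB = -10*e1 - 6*e2 - 17*e3 + 4*e123


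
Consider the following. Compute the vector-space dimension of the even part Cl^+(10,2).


Even subalgebra dimension = 2^(n-1)
n = 10 + 2 = 12
2^(12 - 1) = 2^11 = 2048
Verification: sum of C(12,k) for even k = 1 + 66 + 495 + 924 + 495 + 66 + 1 = 2048
Result = 2048


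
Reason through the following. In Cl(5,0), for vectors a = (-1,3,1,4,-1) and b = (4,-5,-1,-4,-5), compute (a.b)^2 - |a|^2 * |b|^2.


a . b = (-1)*4 + 3*(-5) + 1*(-1) + 4*(-4) + (-1)*(-5)
= -4 + (-15) + (-1) + (-16) + 5 = -31
|a|^2 = (-1)^2 + 3^2 + 1^2 + 4^2 + (-1)^2 = 28
|b|^2 = 4^2 + (-5)^2 + (-1)^2 + (-4)^2 + (-5)^2 = 83
(a.b)^2 = (-31)^2 = 961
|a|^2 * |b|^2 = 28 * 83 = 2324
Result = 961 - 2324 = -1363


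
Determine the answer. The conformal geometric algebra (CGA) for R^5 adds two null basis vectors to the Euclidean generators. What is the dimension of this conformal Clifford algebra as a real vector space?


The conformal model of R^5 uses Cl(6,1): the 5 Euclidean generators plus two extra orthogonal generators e+ (e+^2 = +1) and e- (e-^2 = -1), from which the null vectors e0, einf are built.
Number of generators m = 5 + 2 = 7.
dim Cl(p,q) = 2^m = 2^7 = 128


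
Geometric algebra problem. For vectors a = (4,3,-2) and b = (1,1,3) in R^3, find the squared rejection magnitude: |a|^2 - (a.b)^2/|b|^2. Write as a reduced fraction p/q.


|a|^2 = 4^2 + 3^2 + (-2)^2 = 29
|b|^2 = 1^2 + 1^2 + 3^2 = 11
a . b = 4*1 + 3*1 + (-2)*3 = 1
(a.b)^2 = 1^2 = 1
|rej|^2 = 29 - 1/11
= (319 - 1)/11
= 318/11
In lowest terms: 318/11


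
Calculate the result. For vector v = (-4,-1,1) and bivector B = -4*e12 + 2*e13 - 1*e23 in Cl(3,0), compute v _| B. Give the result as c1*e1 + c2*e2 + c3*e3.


Left contraction v _| B = <vB>_1 (grade-1 part of the geometric product vB).
Using e1_|e12 = e2, e2_|e12 = -e1, e1_|e13 = e3, e3_|e13 = -e1, e2_|e23 = e3, e3_|e23 = -e2:
e1 coeff: -v2*b12 - v3*b13 = -(-1)*(-4) - (1)*(2) = -6
e2 coeff: v1*b12 - v3*b23 = (-4)*(-4) - (1)*(-1) = 17
e3 coeff: v1*b13 + v2*b23 = (-4)*(2) + (-1)*(-1) = -7
v _| B = -6*e1 + 17*e2 - 7*e3


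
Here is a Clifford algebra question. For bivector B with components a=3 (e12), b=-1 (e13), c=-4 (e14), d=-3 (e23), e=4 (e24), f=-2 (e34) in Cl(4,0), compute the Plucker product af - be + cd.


Plucker relation: af - be + cd
a*f = 3*(-2) = -6
b*e = (-1)*4 = -4
c*d = (-4)*(-3) = 12
af - be + cd = -6 - (-4) + 12
= 10


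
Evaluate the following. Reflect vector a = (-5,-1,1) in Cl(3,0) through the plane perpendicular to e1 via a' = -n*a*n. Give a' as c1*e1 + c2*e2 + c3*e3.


Reflection formula: a' = -n*a*n, with n = e1 (unit vector, n^2 = 1).
For reflection through hyperplane perp to e1:
The component along e1 flips sign, others stay.
a = (-5, -1, 1)
a' = (5, -1, 1)
a' = 5*e1 - 1*e2 + 1*e3


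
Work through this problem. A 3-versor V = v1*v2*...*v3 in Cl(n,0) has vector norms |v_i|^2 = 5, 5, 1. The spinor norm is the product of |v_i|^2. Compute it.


Spinor norm N(V) = |v1|^2 * |v2|^2 * ... * |v3|^2
= 5 * 5 * 1
Running product: 5, 25, 25
N(V) = 25


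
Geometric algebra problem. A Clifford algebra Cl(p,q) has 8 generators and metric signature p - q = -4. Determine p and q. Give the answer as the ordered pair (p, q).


We need p + q = 8 and p - q = -4.
Adding: 2p = 8 + (-4) = 4, so p = 2.
Then q = 8 - 2 = 6.
(p, q) = (2, 6)


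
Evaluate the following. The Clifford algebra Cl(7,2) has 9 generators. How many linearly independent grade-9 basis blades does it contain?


Number of grade-k basis blades in Cl(p,q) with n = p + q is C(n, k).
n = 7 + 2 = 9
C(9, 9) = 9! / (9! * 0!)
= 362880 / (362880 * 1)
= 1


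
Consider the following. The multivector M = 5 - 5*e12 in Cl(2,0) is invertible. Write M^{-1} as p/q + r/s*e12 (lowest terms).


M = 5 - 5*e12, where e12^2 = -1.
Since M commutes with its reverse ~M = a - b*e12, M * ~M = a^2 - b^2*e12^2 = a^2 + b^2.
So M^{-1} = ~M / (a^2 + b^2) = (a - b*e12)/(a^2 + b^2).
a^2 + b^2 = 25 + 25 = 50
Scalar part = 5/50 = 1/10
Bivector coeff = 5/50 = 1/10
M^{-1} = 1/10 + 1/10*e12


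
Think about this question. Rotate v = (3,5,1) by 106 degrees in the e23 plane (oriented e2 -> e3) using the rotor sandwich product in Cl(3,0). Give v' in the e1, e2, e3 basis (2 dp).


Rotor R = cos(53deg) - sin(53deg)*e23
Rotation angle theta = 2 * 53 = 106 degrees in the e23 plane (e2 -> e3).
The component perpendicular to the plane (e1) is invariant: v'_1 = v1 = 3.00
cos(106deg) = -0.2756, sin(106deg) = 0.9613
v'_2 = v2*cos(theta) - v3*sin(theta) = 5*(-0.2756) - 1*0.9613 = -2.34
v'_3 = v2*sin(theta) + v3*cos(theta) = 5*0.9613 + 1*(-0.2756) = 4.53
v' = 3.00*e1 - 2.34*e2 + 4.53*e3


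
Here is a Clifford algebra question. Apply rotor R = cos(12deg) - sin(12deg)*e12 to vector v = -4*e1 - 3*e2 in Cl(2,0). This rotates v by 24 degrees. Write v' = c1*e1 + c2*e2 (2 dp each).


Rotor R = cos(12deg) - sin(12deg)*e12
Rotation angle theta = 2 * 12 = 24 degrees
v' = R*v*~R rotates v by theta.
cos(24deg) = 0.9135, sin(24deg) = 0.4067
v'_1 = -4*cos(24deg) - (-3)*sin(24deg)
= -4*0.9135 - (-3)*0.4067
= -2.43
v'_2 = -4*sin(24deg) + (-3)*cos(24deg)
= -4*0.4067 + (-3)*0.9135
= -4.37
v' = -2.43*e1 - 4.37*e2


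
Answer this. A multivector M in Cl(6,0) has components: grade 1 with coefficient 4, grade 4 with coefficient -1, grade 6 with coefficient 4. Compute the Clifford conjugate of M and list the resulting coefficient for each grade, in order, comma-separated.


Clifford conjugate sign for grade k: (-1)^(k(k+1)/2)
Grade 1: (-1)^(1*2/2) = (-1)^1 = -1, coeff 4 -> -4
Grade 4: (-1)^(4*5/2) = (-1)^10 = 1, coeff -1 -> -1
Grade 6: (-1)^(6*7/2) = (-1)^21 = -1, coeff 4 -> -4
Conjugated coefficients: -4, -1, -4


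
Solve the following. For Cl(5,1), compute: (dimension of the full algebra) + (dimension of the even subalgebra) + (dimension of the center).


n = 5 + 1 = 6
Total dim = 2^6 = 64
Even subalgebra dim = 2^5 = 32
n is even, so center dim = 1
Sum = 64 + 32 + 1 = 97


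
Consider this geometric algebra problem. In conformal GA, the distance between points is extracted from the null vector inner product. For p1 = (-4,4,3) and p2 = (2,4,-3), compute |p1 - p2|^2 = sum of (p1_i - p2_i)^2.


p1 - p2 = (-6, 0, 6)
|p1 - p2|^2 = (-6)^2 + 0^2 + 6^2
= 36 + 0 + 36
= 72


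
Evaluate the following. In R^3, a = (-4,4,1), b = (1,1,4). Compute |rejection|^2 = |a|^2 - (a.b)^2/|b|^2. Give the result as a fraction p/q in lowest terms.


|a|^2 = (-4)^2 + 4^2 + 1^2 = 33
|b|^2 = 1^2 + 1^2 + 4^2 = 18
a . b = (-4)*1 + 4*1 + 1*4 = 4
(a.b)^2 = 4^2 = 16
|rej|^2 = 33 - 16/18
= (594 - 16)/18
= 578/18
In lowest terms: 289/9


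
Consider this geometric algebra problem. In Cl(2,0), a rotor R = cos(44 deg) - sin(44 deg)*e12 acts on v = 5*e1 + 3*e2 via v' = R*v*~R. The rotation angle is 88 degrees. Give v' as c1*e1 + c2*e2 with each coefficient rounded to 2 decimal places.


Rotor R = cos(44deg) - sin(44deg)*e12
Rotation angle theta = 2 * 44 = 88 degrees
v' = R*v*~R rotates v by theta.
cos(88deg) = 0.0349, sin(88deg) = 0.9994
v'_1 = 5*cos(88deg) - 3*sin(88deg)
= 5*0.0349 - 3*0.9994
= -2.82
v'_2 = 5*sin(88deg) + 3*cos(88deg)
= 5*0.9994 + 3*0.0349
= 5.10
v' = -2.82*e1 + 5.10*e2


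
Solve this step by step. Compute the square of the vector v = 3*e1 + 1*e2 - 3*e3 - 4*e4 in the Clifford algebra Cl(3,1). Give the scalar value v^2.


v^2 = sum of c_i^2 * e_i^2
Positive signature terms (e_i^2 = +1): 3^2 + 1^2 + (-3)^2 = 19
Negative signature terms (e_j^2 = -1): (-4)^2 = 16
v^2 = 19 - 16 = 3


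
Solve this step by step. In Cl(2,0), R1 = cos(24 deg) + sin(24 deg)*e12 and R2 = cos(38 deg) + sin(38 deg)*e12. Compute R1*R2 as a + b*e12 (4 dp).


Same-plane rotors commute and their half-angles add:
R1*R2 = cos(a1 + a2) + sin(a1 + a2)*e12.
a1 + a2 = 24 + 38 = 62 deg
cos(62 deg) = 0.4695
sin(62 deg) = 0.8829
R1*R2 = 0.4695 + 0.8829*e12


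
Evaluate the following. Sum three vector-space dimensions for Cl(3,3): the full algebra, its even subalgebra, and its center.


n = 3 + 3 = 6
Total dim = 2^6 = 64
Even subalgebra dim = 2^5 = 32
n is even, so center dim = 1
Sum = 64 + 32 + 1 = 97


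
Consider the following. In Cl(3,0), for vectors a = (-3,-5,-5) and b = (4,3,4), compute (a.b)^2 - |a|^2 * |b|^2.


a . b = (-3)*4 + (-5)*3 + (-5)*4
= -12 + (-15) + (-20) = -47
|a|^2 = (-3)^2 + (-5)^2 + (-5)^2 = 59
|b|^2 = 4^2 + 3^2 + 4^2 = 41
(a.b)^2 = (-47)^2 = 2209
|a|^2 * |b|^2 = 59 * 41 = 2419
Result = 2209 - 2419 = -210


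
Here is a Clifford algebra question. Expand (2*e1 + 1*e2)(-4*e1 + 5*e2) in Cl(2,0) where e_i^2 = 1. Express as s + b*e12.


Expand: (2*e1 + 1*e2)(-4*e1 + 5*e2)
= 2*(-4)*e1e1 + 2*5*e1e2 + 1*(-4)*e2e1 + 1*5*e2e2
Using e1^2 = e2^2 = 1, e2e1 = -e1e2:
Scalar part s = 2*(-4) + 1*5 = -8 + 5 = -3
Bivector part b = 2*5 - 1*(-4) = 10 - (-4) = 14
uv = -3 + 14*e12


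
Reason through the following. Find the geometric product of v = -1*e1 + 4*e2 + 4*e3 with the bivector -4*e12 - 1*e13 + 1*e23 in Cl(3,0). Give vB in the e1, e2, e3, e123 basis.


vB has grade-1 (vector) and grade-3 (trivector) parts: vB = (v _| B) + (v ^ B).
Vector part <vB>_1:
  e1: -v2*b12 - v3*b13 = -(4)*(-4) - (4)*(-1) = 20
  e2: v1*b12 - v3*b23 = (-1)*(-4) - (4)*(1) = 0
  e3: v1*b13 + v2*b23 = (-1)*(-1) + (4)*(1) = 5
Trivector part <vB>_3:
  e123: v1*b23 - v2*b13 + v3*b12 = (-1)*(1) - (4)*(-1) + (4)*(-4) = -13
vB = 20*e1 + 0*e2 + 5*e3 - 13*e123


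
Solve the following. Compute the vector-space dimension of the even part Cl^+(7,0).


Even subalgebra dimension = 2^(n-1)
n = 7 + 0 = 7
2^(7 - 1) = 2^6 = 64
Verification: sum of C(7,k) for even k = 1 + 21 + 35 + 7 = 64
Result = 64


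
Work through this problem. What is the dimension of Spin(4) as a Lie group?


Spin(n) double-covers SO(n); both have Lie algebra so(n) of dimension n(n-1)/2.
n = 4
n(n-1) = 4 * 3 = 12
dim Spin(4) = 12/2 = 6


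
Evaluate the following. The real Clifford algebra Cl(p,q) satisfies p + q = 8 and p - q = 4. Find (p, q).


We need p + q = 8 and p - q = 4.
Adding: 2p = 8 + 4 = 12, so p = 6.
Then q = 8 - 6 = 2.
(p, q) = (6, 2)


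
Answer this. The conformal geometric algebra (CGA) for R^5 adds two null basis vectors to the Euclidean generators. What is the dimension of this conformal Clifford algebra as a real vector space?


The conformal model of R^5 uses Cl(6,1): the 5 Euclidean generators plus two extra orthogonal generators e+ (e+^2 = +1) and e- (e-^2 = -1), from which the null vectors e0, einf are built.
Number of generators m = 5 + 2 = 7.
dim Cl(p,q) = 2^m = 2^7 = 128


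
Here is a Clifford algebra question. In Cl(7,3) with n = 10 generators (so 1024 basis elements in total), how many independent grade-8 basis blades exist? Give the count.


Number of grade-k basis blades in Cl(p,q) with n = p + q is C(n, k).
n = 7 + 3 = 10
C(10, 8) = 10! / (8! * 2!)
= 3628800 / (40320 * 2)
= 45


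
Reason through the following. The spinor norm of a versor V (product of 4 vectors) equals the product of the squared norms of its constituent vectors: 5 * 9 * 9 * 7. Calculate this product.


Spinor norm N(V) = |v1|^2 * |v2|^2 * ... * |v4|^2
= 5 * 9 * 9 * 7
Running product: 5, 45, 405, 2835
N(V) = 2835


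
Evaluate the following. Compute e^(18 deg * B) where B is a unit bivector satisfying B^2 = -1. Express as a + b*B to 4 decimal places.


For a unit bivector B with B^2 = -1, the exponential series gives
e^(theta*B) = cos(theta) + sin(theta)*B (the GA analogue of Euler's formula).
theta = 18 degrees = 0.314159 rad
cos(18 deg) = 0.9511
sin(18 deg) = 0.3090
exp(theta*B) = 0.9511 + 0.3090*B


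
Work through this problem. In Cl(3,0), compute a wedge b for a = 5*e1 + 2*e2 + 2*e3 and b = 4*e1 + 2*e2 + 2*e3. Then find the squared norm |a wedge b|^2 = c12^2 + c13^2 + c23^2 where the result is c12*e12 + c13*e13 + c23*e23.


a wedge b = (a1*b2 - a2*b1)*e12 + (a1*b3 - a3*b1)*e13 + (a2*b3 - a3*b2)*e23
e12 coeff: 5*2 - 2*4 = 10 - 8 = 2
e13 coeff: 5*2 - 2*4 = 10 - 8 = 2
e23 coeff: 2*2 - 2*2 = 4 - 4 = 0
|a wedge b|^2 = 2^2 + 2^2 + 0^2
= 4 + 4 + 0
= 8


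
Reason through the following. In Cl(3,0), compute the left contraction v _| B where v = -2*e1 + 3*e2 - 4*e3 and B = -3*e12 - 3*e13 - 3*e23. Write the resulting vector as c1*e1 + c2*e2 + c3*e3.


Left contraction v _| B = <vB>_1 (grade-1 part of the geometric product vB).
Using e1_|e12 = e2, e2_|e12 = -e1, e1_|e13 = e3, e3_|e13 = -e1, e2_|e23 = e3, e3_|e23 = -e2:
e1 coeff: -v2*b12 - v3*b13 = -(3)*(-3) - (-4)*(-3) = -3
e2 coeff: v1*b12 - v3*b23 = (-2)*(-3) - (-4)*(-3) = -6
e3 coeff: v1*b13 + v2*b23 = (-2)*(-3) + (3)*(-3) = -3
v _| B = -3*e1 - 6*e2 - 3*e3


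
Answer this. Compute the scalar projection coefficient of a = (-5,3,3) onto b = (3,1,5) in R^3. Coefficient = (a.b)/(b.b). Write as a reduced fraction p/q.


Projection coefficient = (a . b) / (b . b)
a . b = (-5)*3 + 3*1 + 3*5
= -15 + 3 + 15 = 3
b . b = 3^2 + 1^2 + 5^2
= 9 + 1 + 25 = 35
Coefficient = 3/35
In lowest terms: 3/35


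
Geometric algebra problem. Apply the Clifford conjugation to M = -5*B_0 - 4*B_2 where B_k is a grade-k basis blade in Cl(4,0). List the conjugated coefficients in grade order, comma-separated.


Clifford conjugate sign for grade k: (-1)^(k(k+1)/2)
Grade 0: (-1)^(0*1/2) = (-1)^0 = 1, coeff -5 -> -5
Grade 2: (-1)^(2*3/2) = (-1)^3 = -1, coeff -4 -> 4
Conjugated coefficients: -5, 4


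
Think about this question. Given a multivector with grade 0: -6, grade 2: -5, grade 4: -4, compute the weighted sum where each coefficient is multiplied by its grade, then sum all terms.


Grade-weighted sum = sum of grade_k * coefficient_k
0*(-6) = 0
2*(-5) = -10
4*(-4) = -16
Total = 0 + (-10) + (-16) = -26


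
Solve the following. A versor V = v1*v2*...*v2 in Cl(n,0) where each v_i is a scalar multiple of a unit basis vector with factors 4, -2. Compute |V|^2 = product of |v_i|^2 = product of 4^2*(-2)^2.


Each vector v_i has |v_i|^2 = s_i^2
Squared scales: 4^2 = 16, (-2)^2 = 4
|V|^2 = 16 * 4
= 64


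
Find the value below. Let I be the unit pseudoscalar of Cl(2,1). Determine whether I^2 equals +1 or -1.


The pseudoscalar I = e1...e_n (product of all n generators) of Cl(p,q) satisfies I^2 = (-1)^(q + n(n-1)/2).
p = 2, q = 1, n = p + q = 3
n(n-1)/2 = 3 * 2 / 2 = 3
Exponent = q + n(n-1)/2 = 1 + 3 = 4
I^2 = (-1)^4 = +1


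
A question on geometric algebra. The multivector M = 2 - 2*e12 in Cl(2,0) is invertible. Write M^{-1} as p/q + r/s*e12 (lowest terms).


M = 2 - 2*e12, where e12^2 = -1.
Since M commutes with its reverse ~M = a - b*e12, M * ~M = a^2 - b^2*e12^2 = a^2 + b^2.
So M^{-1} = ~M / (a^2 + b^2) = (a - b*e12)/(a^2 + b^2).
a^2 + b^2 = 4 + 4 = 8
Scalar part = 2/8 = 1/4
Bivector coeff = 2/8 = 1/4
M^{-1} = 1/4 + 1/4*e12


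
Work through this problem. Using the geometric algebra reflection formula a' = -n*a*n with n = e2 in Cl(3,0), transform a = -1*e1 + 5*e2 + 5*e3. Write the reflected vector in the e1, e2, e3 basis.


Reflection formula: a' = -n*a*n, with n = e2 (unit vector, n^2 = 1).
For reflection through hyperplane perp to e2:
The component along e2 flips sign, others stay.
a = (-1, 5, 5)
a' = (-1, -5, 5)
a' = -1*e1 - 5*e2 + 5*e3


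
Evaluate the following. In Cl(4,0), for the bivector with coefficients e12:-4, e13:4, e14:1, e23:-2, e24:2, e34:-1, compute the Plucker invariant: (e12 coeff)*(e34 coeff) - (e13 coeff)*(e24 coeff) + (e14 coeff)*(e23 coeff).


Plucker relation: af - be + cd
a*f = (-4)*(-1) = 4
b*e = 4*2 = 8
c*d = 1*(-2) = -2
af - be + cd = 4 - 8 + (-2)
= -6


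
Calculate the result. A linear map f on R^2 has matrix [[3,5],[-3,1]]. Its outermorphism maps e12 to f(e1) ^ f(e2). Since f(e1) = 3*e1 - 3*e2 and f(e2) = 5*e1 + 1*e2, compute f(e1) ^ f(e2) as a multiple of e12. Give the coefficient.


The outermorphism of a linear map f sends e1^e2 to f(e1)^f(e2).
f(e1) = 3*e1 - 3*e2
f(e2) = 5*e1 + 1*e2
f(e1) ^ f(e2) = (3*e1 - 3*e2) ^ (5*e1 + 1*e2)
= 3*1*e12 + (-3)*5*e21
= (3 - (-15))*e12
= 18*e12
Coefficient = 18


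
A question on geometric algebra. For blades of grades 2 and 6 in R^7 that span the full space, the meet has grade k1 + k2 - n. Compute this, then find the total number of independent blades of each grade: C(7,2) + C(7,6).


Meet grade = grade(A) + grade(B) - n
= 2 + 6 - 7 = 1
C(7,2) = 21
C(7,6) = 7
dim_A + dim_B = 21 + 7 = 28


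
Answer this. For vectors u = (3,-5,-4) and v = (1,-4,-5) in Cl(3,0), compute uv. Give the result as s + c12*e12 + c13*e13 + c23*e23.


In Cl(3,0): e_i^2 = 1, e_ie_j = -e_je_i for i != j.
Scalar part = u . v = 3*1 + (-5)*(-4) + (-4)*(-5)
= 3 + 20 + 20 = 43
e12 coeff = 3*(-4) - (-5)*1 = -12 - (-5) = -7
e13 coeff = 3*(-5) - (-4)*1 = -15 - (-4) = -11
e23 coeff = (-5)*(-5) - (-4)*(-4) = 25 - 16 = 9
uv = 43 - 7*e12 - 11*e13 + 9*e23


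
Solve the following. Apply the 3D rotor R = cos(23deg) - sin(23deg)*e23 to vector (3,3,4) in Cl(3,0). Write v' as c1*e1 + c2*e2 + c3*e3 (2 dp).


Rotor R = cos(23deg) - sin(23deg)*e23
Rotation angle theta = 2 * 23 = 46 degrees in the e23 plane (e2 -> e3).
The component perpendicular to the plane (e1) is invariant: v'_1 = v1 = 3.00
cos(46deg) = 0.6947, sin(46deg) = 0.7193
v'_2 = v2*cos(theta) - v3*sin(theta) = 3*0.6947 - 4*0.7193 = -0.79
v'_3 = v2*sin(theta) + v3*cos(theta) = 3*0.7193 + 4*0.6947 = 4.94
v' = 3.00*e1 - 0.79*e2 + 4.94*e3


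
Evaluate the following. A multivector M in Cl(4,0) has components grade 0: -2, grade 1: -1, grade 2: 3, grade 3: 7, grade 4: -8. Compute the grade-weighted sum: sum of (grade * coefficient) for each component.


Grade-weighted sum = sum of grade_k * coefficient_k
0*(-2) = 0
1*(-1) = -1
2*3 = 6
3*7 = 21
4*(-8) = -32
Total = 0 + (-1) + 6 + 21 + (-32) = -6


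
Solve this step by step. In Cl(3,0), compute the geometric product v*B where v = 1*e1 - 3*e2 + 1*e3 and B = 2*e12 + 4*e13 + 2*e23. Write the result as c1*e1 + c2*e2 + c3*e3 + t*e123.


vB has grade-1 (vector) and grade-3 (trivector) parts: vB = (v _| B) + (v ^ B).
Vector part <vB>_1:
  e1: -v2*b12 - v3*b13 = -(-3)*(2) - (1)*(4) = 2
  e2: v1*b12 - v3*b23 = (1)*(2) - (1)*(2) = 0
  e3: v1*b13 + v2*b23 = (1)*(4) + (-3)*(2) = -2
Trivector part <vB>_3:
  e123: v1*b23 - v2*b13 + v3*b12 = (1)*(2) - (-3)*(4) + (1)*(2) = 16
vB = 2*e1 + 0*e2 - 2*e3 + 16*e123


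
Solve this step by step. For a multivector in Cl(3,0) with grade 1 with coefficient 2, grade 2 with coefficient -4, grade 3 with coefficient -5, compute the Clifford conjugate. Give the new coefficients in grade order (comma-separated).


Clifford conjugate sign for grade k: (-1)^(k(k+1)/2)
Grade 1: (-1)^(1*2/2) = (-1)^1 = -1, coeff 2 -> -2
Grade 2: (-1)^(2*3/2) = (-1)^3 = -1, coeff -4 -> 4
Grade 3: (-1)^(3*4/2) = (-1)^6 = 1, coeff -5 -> -5
Conjugated coefficients: -2, 4, -5


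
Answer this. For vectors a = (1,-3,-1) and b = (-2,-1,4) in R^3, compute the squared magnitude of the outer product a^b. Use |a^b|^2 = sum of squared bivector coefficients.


a wedge b = (a1*b2 - a2*b1)*e12 + (a1*b3 - a3*b1)*e13 + (a2*b3 - a3*b2)*e23
e12 coeff: 1*(-1) - (-3)*(-2) = -1 - 6 = -7
e13 coeff: 1*4 - (-1)*(-2) = 4 - 2 = 2
e23 coeff: (-3)*4 - (-1)*(-1) = -12 - 1 = -13
|a wedge b|^2 = (-7)^2 + 2^2 + (-13)^2
= 49 + 4 + 169
= 222


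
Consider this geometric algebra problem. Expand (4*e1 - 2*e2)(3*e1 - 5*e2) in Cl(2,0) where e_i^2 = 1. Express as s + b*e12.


Expand: (4*e1 - 2*e2)(3*e1 - 5*e2)
= 4*3*e1e1 + 4*(-5)*e1e2 + (-2)*3*e2e1 + (-2)*(-5)*e2e2
Using e1^2 = e2^2 = 1, e2e1 = -e1e2:
Scalar part s = 4*3 + (-2)*(-5) = 12 + 10 = 22
Bivector part b = 4*(-5) - (-2)*3 = -20 - (-6) = -14
uv = 22 - 14*e12


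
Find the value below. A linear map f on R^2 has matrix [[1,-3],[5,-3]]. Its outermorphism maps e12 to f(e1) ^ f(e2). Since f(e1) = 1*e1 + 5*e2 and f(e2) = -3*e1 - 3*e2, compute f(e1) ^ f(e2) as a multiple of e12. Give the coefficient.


The outermorphism of a linear map f sends e1^e2 to f(e1)^f(e2).
f(e1) = 1*e1 + 5*e2
f(e2) = -3*e1 - 3*e2
f(e1) ^ f(e2) = (1*e1 + 5*e2) ^ (-3*e1 - 3*e2)
= 1*(-3)*e12 + 5*(-3)*e21
= (-3 - (-15))*e12
= 12*e12
Coefficient = 12


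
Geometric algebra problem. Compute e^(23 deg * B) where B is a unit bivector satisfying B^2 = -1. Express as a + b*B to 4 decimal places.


For a unit bivector B with B^2 = -1, the exponential series gives
e^(theta*B) = cos(theta) + sin(theta)*B (the GA analogue of Euler's formula).
theta = 23 degrees = 0.401426 rad
cos(23 deg) = 0.9205
sin(23 deg) = 0.3907
exp(theta*B) = 0.9205 + 0.3907*B


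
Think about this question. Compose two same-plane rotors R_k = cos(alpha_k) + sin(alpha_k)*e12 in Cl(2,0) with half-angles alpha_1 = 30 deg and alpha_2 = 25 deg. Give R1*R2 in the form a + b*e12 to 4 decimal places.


Same-plane rotors commute and their half-angles add:
R1*R2 = cos(a1 + a2) + sin(a1 + a2)*e12.
a1 + a2 = 30 + 25 = 55 deg
cos(55 deg) = 0.5736
sin(55 deg) = 0.8192
R1*R2 = 0.5736 + 0.8192*e12


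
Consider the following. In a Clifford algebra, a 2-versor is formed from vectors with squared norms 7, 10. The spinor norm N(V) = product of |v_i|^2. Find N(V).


Spinor norm N(V) = |v1|^2 * |v2|^2 * ... * |v2|^2
= 7 * 10
Running product: 7, 70
N(V) = 70


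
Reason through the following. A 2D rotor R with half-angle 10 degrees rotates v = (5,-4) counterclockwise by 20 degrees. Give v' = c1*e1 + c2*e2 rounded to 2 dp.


Rotor R = cos(10deg) - sin(10deg)*e12
Rotation angle theta = 2 * 10 = 20 degrees
v' = R*v*~R rotates v by theta.
cos(20deg) = 0.9397, sin(20deg) = 0.3420
v'_1 = 5*cos(20deg) - (-4)*sin(20deg)
= 5*0.9397 - (-4)*0.3420
= 6.07
v'_2 = 5*sin(20deg) + (-4)*cos(20deg)
= 5*0.3420 + (-4)*0.9397
= -2.05
v' = 6.07*e1 - 2.05*e2


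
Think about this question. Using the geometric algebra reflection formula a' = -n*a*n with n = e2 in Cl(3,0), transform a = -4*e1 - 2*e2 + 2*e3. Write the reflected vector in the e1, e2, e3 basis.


Reflection formula: a' = -n*a*n, with n = e2 (unit vector, n^2 = 1).
For reflection through hyperplane perp to e2:
The component along e2 flips sign, others stay.
a = (-4, -2, 2)
a' = (-4, 2, 2)
a' = -4*e1 + 2*e2 + 2*e3


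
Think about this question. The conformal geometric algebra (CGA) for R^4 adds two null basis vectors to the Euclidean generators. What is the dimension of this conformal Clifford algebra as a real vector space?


The conformal model of R^4 uses Cl(5,1): the 4 Euclidean generators plus two extra orthogonal generators e+ (e+^2 = +1) and e- (e-^2 = -1), from which the null vectors e0, einf are built.
Number of generators m = 4 + 2 = 6.
dim Cl(p,q) = 2^m = 2^6 = 64


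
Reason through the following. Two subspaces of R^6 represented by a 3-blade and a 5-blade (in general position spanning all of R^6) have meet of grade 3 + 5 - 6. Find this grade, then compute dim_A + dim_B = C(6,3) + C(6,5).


Meet grade = grade(A) + grade(B) - n
= 3 + 5 - 6 = 2
C(6,3) = 20
C(6,5) = 6
dim_A + dim_B = 20 + 6 = 26


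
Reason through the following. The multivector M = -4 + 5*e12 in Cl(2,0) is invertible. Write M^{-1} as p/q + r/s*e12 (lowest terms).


M = -4 + 5*e12, where e12^2 = -1.
Since M commutes with its reverse ~M = a - b*e12, M * ~M = a^2 - b^2*e12^2 = a^2 + b^2.
So M^{-1} = ~M / (a^2 + b^2) = (a - b*e12)/(a^2 + b^2).
a^2 + b^2 = 16 + 25 = 41
Scalar part = -4/41 = -4/41
Bivector coeff = -5/41 = -5/41
M^{-1} = -4/41 - 5/41*e12


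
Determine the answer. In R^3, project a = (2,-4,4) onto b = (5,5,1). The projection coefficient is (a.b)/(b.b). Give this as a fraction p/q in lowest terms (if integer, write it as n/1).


Projection coefficient = (a . b) / (b . b)
a . b = 2*5 + (-4)*5 + 4*1
= 10 + (-20) + 4 = -6
b . b = 5^2 + 5^2 + 1^2
= 25 + 25 + 1 = 51
Coefficient = -6/51
In lowest terms: -2/17


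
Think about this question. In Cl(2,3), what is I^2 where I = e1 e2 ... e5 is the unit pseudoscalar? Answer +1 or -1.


The pseudoscalar I = e1...e_n (product of all n generators) of Cl(p,q) satisfies I^2 = (-1)^(q + n(n-1)/2).
p = 2, q = 3, n = p + q = 5
n(n-1)/2 = 5 * 4 / 2 = 10
Exponent = q + n(n-1)/2 = 3 + 10 = 13
I^2 = (-1)^13 = -1


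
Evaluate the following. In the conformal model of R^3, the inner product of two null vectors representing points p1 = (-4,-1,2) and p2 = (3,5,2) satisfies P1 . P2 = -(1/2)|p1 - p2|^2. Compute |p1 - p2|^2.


p1 - p2 = (-7, -6, 0)
|p1 - p2|^2 = (-7)^2 + (-6)^2 + 0^2
= 49 + 36 + 0
= 85


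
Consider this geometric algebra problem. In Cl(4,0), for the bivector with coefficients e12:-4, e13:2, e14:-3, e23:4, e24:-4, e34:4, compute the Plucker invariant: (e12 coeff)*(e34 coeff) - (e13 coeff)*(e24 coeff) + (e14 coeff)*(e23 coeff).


Plucker relation: af - be + cd
a*f = (-4)*4 = -16
b*e = 2*(-4) = -8
c*d = (-3)*4 = -12
af - be + cd = -16 - (-8) + (-12)
= -20


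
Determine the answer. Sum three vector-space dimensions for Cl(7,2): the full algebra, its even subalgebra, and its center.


n = 7 + 2 = 9
Total dim = 2^9 = 512
Even subalgebra dim = 2^8 = 256
n is odd, so center dim = 2
Sum = 512 + 256 + 2 = 770


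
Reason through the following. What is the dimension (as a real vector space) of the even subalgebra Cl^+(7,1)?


Even subalgebra dimension = 2^(n-1)
n = 7 + 1 = 8
2^(8 - 1) = 2^7 = 128
Verification: sum of C(8,k) for even k = 1 + 28 + 70 + 28 + 1 = 128
Result = 128


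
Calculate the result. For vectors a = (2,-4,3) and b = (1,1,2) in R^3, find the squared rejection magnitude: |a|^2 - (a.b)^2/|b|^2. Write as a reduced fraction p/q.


|a|^2 = 2^2 + (-4)^2 + 3^2 = 29
|b|^2 = 1^2 + 1^2 + 2^2 = 6
a . b = 2*1 + (-4)*1 + 3*2 = 4
(a.b)^2 = 4^2 = 16
|rej|^2 = 29 - 16/6
= (174 - 16)/6
= 158/6
In lowest terms: 79/3


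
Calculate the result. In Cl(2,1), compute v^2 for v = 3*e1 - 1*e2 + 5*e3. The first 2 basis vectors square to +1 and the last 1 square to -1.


v^2 = sum of c_i^2 * e_i^2
Positive signature terms (e_i^2 = +1): 3^2 + (-1)^2 = 10
Negative signature terms (e_j^2 = -1): 5^2 = 25
v^2 = 10 - 25 = -15


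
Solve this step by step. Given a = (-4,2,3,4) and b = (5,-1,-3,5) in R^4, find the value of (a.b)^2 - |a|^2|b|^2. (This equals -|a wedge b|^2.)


a . b = (-4)*5 + 2*(-1) + 3*(-3) + 4*5
= -20 + (-2) + (-9) + 20 = -11
|a|^2 = (-4)^2 + 2^2 + 3^2 + 4^2 = 45
|b|^2 = 5^2 + (-1)^2 + (-3)^2 + 5^2 = 60
(a.b)^2 = (-11)^2 = 121
|a|^2 * |b|^2 = 45 * 60 = 2700
Result = 121 - 2700 = -2579


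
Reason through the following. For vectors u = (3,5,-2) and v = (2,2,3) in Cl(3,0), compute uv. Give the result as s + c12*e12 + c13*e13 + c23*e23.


In Cl(3,0): e_i^2 = 1, e_ie_j = -e_je_i for i != j.
Scalar part = u . v = 3*2 + 5*2 + (-2)*3
= 6 + 10 + (-6) = 10
e12 coeff = 3*2 - 5*2 = 6 - 10 = -4
e13 coeff = 3*3 - (-2)*2 = 9 - (-4) = 13
e23 coeff = 5*3 - (-2)*2 = 15 - (-4) = 19
uv = 10 - 4*e12 + 13*e13 + 19*e23


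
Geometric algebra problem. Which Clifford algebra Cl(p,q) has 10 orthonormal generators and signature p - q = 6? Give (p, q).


We need p + q = 10 and p - q = 6.
Adding: 2p = 10 + 6 = 16, so p = 8.
Then q = 10 - 8 = 2.
(p, q) = (8, 2)


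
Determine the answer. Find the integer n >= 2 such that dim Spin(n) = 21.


dim Spin(n) = dim so(n) = n(n-1)/2.
Solve n(n-1)/2 = 21, i.e. n^2 - n - 42 = 0.
Discriminant = 1 + 8*21 = 169
n = (1 + sqrt(169))/2 = (1 + 13)/2 = 7


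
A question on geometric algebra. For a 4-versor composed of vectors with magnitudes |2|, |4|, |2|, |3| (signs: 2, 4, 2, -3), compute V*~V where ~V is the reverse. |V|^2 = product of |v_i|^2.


Each vector v_i has |v_i|^2 = s_i^2
Squared scales: 2^2 = 4, 4^2 = 16, 2^2 = 4, (-3)^2 = 9
|V|^2 = 4 * 16 * 4 * 9
= 2304


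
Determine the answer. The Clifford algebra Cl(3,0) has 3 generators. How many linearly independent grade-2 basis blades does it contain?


Number of grade-k basis blades in Cl(p,q) with n = p + q is C(n, k).
n = 3 + 0 = 3
C(3, 2) = 3! / (2! * 1!)
= 6 / (2 * 1)
= 3


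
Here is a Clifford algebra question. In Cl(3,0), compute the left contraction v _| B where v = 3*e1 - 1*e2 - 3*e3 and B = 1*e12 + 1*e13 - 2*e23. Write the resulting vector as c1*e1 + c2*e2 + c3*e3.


Left contraction v _| B = <vB>_1 (grade-1 part of the geometric product vB).
Using e1_|e12 = e2, e2_|e12 = -e1, e1_|e13 = e3, e3_|e13 = -e1, e2_|e23 = e3, e3_|e23 = -e2:
e1 coeff: -v2*b12 - v3*b13 = -(-1)*(1) - (-3)*(1) = 4
e2 coeff: v1*b12 - v3*b23 = (3)*(1) - (-3)*(-2) = -3
e3 coeff: v1*b13 + v2*b23 = (3)*(1) + (-1)*(-2) = 5
v _| B = 4*e1 - 3*e2 + 5*e3


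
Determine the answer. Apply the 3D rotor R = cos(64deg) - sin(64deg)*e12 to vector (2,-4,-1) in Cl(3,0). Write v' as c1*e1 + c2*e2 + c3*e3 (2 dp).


Rotor R = cos(64deg) - sin(64deg)*e12
Rotation angle theta = 2 * 64 = 128 degrees in the e12 plane (e1 -> e2).
The component perpendicular to the plane (e3) is invariant: v'_3 = v3 = -1.00
cos(128deg) = -0.6157, sin(128deg) = 0.7880
v'_1 = v1*cos(theta) - v2*sin(theta) = 2*(-0.6157) - (-4)*0.7880 = 1.92
v'_2 = v1*sin(theta) + v2*cos(theta) = 2*0.7880 + (-4)*(-0.6157) = 4.04
v' = 1.92*e1 + 4.04*e2 - 1.00*e3


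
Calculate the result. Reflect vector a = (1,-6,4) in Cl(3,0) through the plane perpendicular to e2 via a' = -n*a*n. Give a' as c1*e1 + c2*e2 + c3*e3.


Reflection formula: a' = -n*a*n, with n = e2 (unit vector, n^2 = 1).
For reflection through hyperplane perp to e2:
The component along e2 flips sign, others stay.
a = (1, -6, 4)
a' = (1, 6, 4)
a' = 1*e1 + 6*e2 + 4*e3


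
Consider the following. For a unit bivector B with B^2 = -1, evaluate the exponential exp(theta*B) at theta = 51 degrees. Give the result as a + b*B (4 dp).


For a unit bivector B with B^2 = -1, the exponential series gives
e^(theta*B) = cos(theta) + sin(theta)*B (the GA analogue of Euler's formula).
theta = 51 degrees = 0.890118 rad
cos(51 deg) = 0.6293
sin(51 deg) = 0.7771
exp(theta*B) = 0.6293 + 0.7771*B


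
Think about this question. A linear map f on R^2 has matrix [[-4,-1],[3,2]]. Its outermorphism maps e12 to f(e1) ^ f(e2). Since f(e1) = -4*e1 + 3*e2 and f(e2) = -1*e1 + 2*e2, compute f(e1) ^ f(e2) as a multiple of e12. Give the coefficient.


The outermorphism of a linear map f sends e1^e2 to f(e1)^f(e2).
f(e1) = -4*e1 + 3*e2
f(e2) = -1*e1 + 2*e2
f(e1) ^ f(e2) = (-4*e1 + 3*e2) ^ (-1*e1 + 2*e2)
= (-4)*2*e12 + 3*(-1)*e21
= (-8 - (-3))*e12
= -5*e12
Coefficient = -5


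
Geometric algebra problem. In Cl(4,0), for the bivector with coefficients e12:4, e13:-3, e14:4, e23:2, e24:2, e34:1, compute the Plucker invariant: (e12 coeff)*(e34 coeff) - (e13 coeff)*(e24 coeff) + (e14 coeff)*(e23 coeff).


Plucker relation: af - be + cd
a*f = 4*1 = 4
b*e = (-3)*2 = -6
c*d = 4*2 = 8
af - be + cd = 4 - (-6) + 8
= 18


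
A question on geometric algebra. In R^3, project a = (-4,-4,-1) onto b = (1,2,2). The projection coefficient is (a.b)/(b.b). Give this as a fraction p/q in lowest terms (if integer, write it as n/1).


Projection coefficient = (a . b) / (b . b)
a . b = (-4)*1 + (-4)*2 + (-1)*2
= -4 + (-8) + (-2) = -14
b . b = 1^2 + 2^2 + 2^2
= 1 + 4 + 4 = 9
Coefficient = -14/9
In lowest terms: -14/9


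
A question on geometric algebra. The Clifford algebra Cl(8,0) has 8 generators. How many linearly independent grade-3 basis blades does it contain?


Number of grade-k basis blades in Cl(p,q) with n = p + q is C(n, k).
n = 8 + 0 = 8
C(8, 3) = 8! / (3! * 5!)
= 40320 / (6 * 120)
= 56


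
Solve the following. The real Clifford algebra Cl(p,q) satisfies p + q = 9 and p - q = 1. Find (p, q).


We need p + q = 9 and p - q = 1.
Adding: 2p = 9 + 1 = 10, so p = 5.
Then q = 9 - 5 = 4.
(p, q) = (5, 4)


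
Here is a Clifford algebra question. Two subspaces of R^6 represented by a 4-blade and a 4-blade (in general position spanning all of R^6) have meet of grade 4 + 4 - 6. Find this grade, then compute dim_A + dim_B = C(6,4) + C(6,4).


Meet grade = grade(A) + grade(B) - n
= 4 + 4 - 6 = 2
C(6,4) = 15
C(6,4) = 15
dim_A + dim_B = 15 + 15 = 30


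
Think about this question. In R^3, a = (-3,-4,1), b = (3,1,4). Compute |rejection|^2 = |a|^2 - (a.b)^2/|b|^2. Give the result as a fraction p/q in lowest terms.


|a|^2 = (-3)^2 + (-4)^2 + 1^2 = 26
|b|^2 = 3^2 + 1^2 + 4^2 = 26
a . b = (-3)*3 + (-4)*1 + 1*4 = -9
(a.b)^2 = (-9)^2 = 81
|rej|^2 = 26 - 81/26
= (676 - 81)/26
= 595/26
In lowest terms: 595/26


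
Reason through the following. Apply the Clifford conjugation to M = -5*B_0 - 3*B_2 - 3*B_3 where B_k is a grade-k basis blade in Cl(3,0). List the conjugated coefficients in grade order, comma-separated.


Clifford conjugate sign for grade k: (-1)^(k(k+1)/2)
Grade 0: (-1)^(0*1/2) = (-1)^0 = 1, coeff -5 -> -5
Grade 2: (-1)^(2*3/2) = (-1)^3 = -1, coeff -3 -> 3
Grade 3: (-1)^(3*4/2) = (-1)^6 = 1, coeff -3 -> -3
Conjugated coefficients: -5, 3, -3


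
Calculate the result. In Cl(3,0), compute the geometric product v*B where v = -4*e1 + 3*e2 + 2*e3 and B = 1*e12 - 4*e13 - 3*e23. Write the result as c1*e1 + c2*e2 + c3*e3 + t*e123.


vB has grade-1 (vector) and grade-3 (trivector) parts: vB = (v _| B) + (v ^ B).
Vector part <vB>_1:
  e1: -v2*b12 - v3*b13 = -(3)*(1) - (2)*(-4) = 5
  e2: v1*b12 - v3*b23 = (-4)*(1) - (2)*(-3) = 2
  e3: v1*b13 + v2*b23 = (-4)*(-4) + (3)*(-3) = 7
Trivector part <vB>_3:
  e123: v1*b23 - v2*b13 + v3*b12 = (-4)*(-3) - (3)*(-4) + (2)*(1) = 26
vB = 5*e1 + 2*e2 + 7*e3 + 26*e123


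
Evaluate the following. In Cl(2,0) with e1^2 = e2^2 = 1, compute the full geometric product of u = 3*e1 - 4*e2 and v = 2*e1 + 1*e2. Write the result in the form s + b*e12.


Expand: (3*e1 - 4*e2)(2*e1 + 1*e2)
= 3*2*e1e1 + 3*1*e1e2 + (-4)*2*e2e1 + (-4)*1*e2e2
Using e1^2 = e2^2 = 1, e2e1 = -e1e2:
Scalar part s = 3*2 + (-4)*1 = 6 + (-4) = 2
Bivector part b = 3*1 - (-4)*2 = 3 - (-8) = 11
uv = 2 + 11*e12


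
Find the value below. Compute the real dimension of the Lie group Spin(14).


Spin(n) double-covers SO(n); both have Lie algebra so(n) of dimension n(n-1)/2.
n = 14
n(n-1) = 14 * 13 = 182
dim Spin(14) = 182/2 = 91


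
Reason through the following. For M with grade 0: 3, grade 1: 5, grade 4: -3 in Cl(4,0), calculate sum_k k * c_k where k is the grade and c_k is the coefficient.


Grade-weighted sum = sum of grade_k * coefficient_k
0*3 = 0
1*5 = 5
4*(-3) = -12
Total = 0 + 5 + (-12) = -7


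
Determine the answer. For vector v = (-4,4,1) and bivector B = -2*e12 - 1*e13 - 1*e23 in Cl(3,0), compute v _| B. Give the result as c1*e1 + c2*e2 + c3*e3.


Left contraction v _| B = <vB>_1 (grade-1 part of the geometric product vB).
Using e1_|e12 = e2, e2_|e12 = -e1, e1_|e13 = e3, e3_|e13 = -e1, e2_|e23 = e3, e3_|e23 = -e2:
e1 coeff: -v2*b12 - v3*b13 = -(4)*(-2) - (1)*(-1) = 9
e2 coeff: v1*b12 - v3*b23 = (-4)*(-2) - (1)*(-1) = 9
e3 coeff: v1*b13 + v2*b23 = (-4)*(-1) + (4)*(-1) = 0
v _| B = 9*e1 + 9*e2 + 0*e3
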